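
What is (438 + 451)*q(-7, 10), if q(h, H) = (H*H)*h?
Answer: -622300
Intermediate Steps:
q(h, H) = h*H² (q(h, H) = H²*h = h*H²)
(438 + 451)*q(-7, 10) = (438 + 451)*(-7*10²) = 889*(-7*100) = 889*(-700) = -622300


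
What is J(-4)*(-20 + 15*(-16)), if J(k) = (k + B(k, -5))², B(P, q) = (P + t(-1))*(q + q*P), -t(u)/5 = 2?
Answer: -11906960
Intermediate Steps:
t(u) = -10 (t(u) = -5*2 = -10)
B(P, q) = (-10 + P)*(q + P*q) (B(P, q) = (P - 10)*(q + q*P) = (-10 + P)*(q + P*q))
J(k) = (50 - 5*k² + 46*k)² (J(k) = (k - 5*(-10 + k² - 9*k))² = (k + (50 - 5*k² + 45*k))² = (50 - 5*k² + 46*k)²)
J(-4)*(-20 + 15*(-16)) = (50 - 5*(-4)² + 46*(-4))²*(-20 + 15*(-16)) = (50 - 5*16 - 184)²*(-20 - 240) = (50 - 80 - 184)²*(-260) = (-214)²*(-260) = 45796*(-260) = -11906960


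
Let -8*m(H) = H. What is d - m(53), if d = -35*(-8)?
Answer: 2293/8 ≈ 286.63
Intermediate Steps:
m(H) = -H/8
d = 280
d - m(53) = 280 - (-1)*53/8 = 280 - 1*(-53/8) = 280 + 53/8 = 2293/8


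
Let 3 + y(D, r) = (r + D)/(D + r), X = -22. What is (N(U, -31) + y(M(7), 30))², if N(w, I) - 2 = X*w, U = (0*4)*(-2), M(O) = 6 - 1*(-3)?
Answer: 0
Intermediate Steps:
M(O) = 9 (M(O) = 6 + 3 = 9)
U = 0 (U = 0*(-2) = 0)
N(w, I) = 2 - 22*w
y(D, r) = -2 (y(D, r) = -3 + (r + D)/(D + r) = -3 + (D + r)/(D + r) = -3 + 1 = -2)
(N(U, -31) + y(M(7), 30))² = ((2 - 22*0) - 2)² = ((2 + 0) - 2)² = (2 - 2)² = 0² = 0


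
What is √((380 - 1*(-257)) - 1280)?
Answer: I*√643 ≈ 25.357*I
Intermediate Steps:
√((380 - 1*(-257)) - 1280) = √((380 + 257) - 1280) = √(637 - 1280) = √(-643) = I*√643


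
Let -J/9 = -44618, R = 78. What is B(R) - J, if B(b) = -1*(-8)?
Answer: -401554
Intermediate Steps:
J = 401562 (J = -9*(-44618) = 401562)
B(b) = 8
B(R) - J = 8 - 1*401562 = 8 - 401562 = -401554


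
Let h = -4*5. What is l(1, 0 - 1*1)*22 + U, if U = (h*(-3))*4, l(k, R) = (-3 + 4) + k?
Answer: 284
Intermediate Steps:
h = -20
l(k, R) = 1 + k
U = 240 (U = -20*(-3)*4 = 60*4 = 240)
l(1, 0 - 1*1)*22 + U = (1 + 1)*22 + 240 = 2*22 + 240 = 44 + 240 = 284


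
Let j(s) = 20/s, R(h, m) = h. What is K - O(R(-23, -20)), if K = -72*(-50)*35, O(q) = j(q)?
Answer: 2898020/23 ≈ 1.2600e+5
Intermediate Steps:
O(q) = 20/q
K = 126000 (K = 3600*35 = 126000)
K - O(R(-23, -20)) = 126000 - 20/(-23) = 126000 - 20*(-1)/23 = 126000 - 1*(-20/23) = 126000 + 20/23 = 2898020/23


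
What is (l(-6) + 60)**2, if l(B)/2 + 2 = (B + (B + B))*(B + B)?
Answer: 238144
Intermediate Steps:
l(B) = -4 + 12*B**2 (l(B) = -4 + 2*((B + (B + B))*(B + B)) = -4 + 2*((B + 2*B)*(2*B)) = -4 + 2*((3*B)*(2*B)) = -4 + 2*(6*B**2) = -4 + 12*B**2)
(l(-6) + 60)**2 = ((-4 + 12*(-6)**2) + 60)**2 = ((-4 + 12*36) + 60)**2 = ((-4 + 432) + 60)**2 = (428 + 60)**2 = 488**2 = 238144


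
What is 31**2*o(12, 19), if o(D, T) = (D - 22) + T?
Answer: 8649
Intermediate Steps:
o(D, T) = -22 + D + T (o(D, T) = (-22 + D) + T = -22 + D + T)
31**2*o(12, 19) = 31**2*(-22 + 12 + 19) = 961*9 = 8649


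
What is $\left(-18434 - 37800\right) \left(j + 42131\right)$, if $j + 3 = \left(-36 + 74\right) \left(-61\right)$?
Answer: $-2238675540$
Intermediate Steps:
$j = -2321$ ($j = -3 + \left(-36 + 74\right) \left(-61\right) = -3 + 38 \left(-61\right) = -3 - 2318 = -2321$)
$\left(-18434 - 37800\right) \left(j + 42131\right) = \left(-18434 - 37800\right) \left(-2321 + 42131\right) = \left(-56234\right) 39810 = -2238675540$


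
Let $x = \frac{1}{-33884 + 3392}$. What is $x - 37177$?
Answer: $- \frac{1133601085}{30492} \approx -37177.0$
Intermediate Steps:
$x = - \frac{1}{30492}$ ($x = \frac{1}{-30492} = - \frac{1}{30492} \approx -3.2795 \cdot 10^{-5}$)
$x - 37177 = - \frac{1}{30492} - 37177 = - \frac{1133601085}{30492}$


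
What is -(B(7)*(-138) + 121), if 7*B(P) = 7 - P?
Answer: -121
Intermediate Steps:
B(P) = 1 - P/7 (B(P) = (7 - P)/7 = 1 - P/7)
-(B(7)*(-138) + 121) = -((1 - ⅐*7)*(-138) + 121) = -((1 - 1)*(-138) + 121) = -(0*(-138) + 121) = -(0 + 121) = -1*121 = -121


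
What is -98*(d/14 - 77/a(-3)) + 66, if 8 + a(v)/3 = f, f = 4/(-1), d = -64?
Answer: 5479/18 ≈ 304.39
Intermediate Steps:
f = -4 (f = 4*(-1) = -4)
a(v) = -36 (a(v) = -24 + 3*(-4) = -24 - 12 = -36)
-98*(d/14 - 77/a(-3)) + 66 = -98*(-64/14 - 77/(-36)) + 66 = -98*(-64*1/14 - 77*(-1/36)) + 66 = -98*(-32/7 + 77/36) + 66 = -98*(-613/252) + 66 = 4291/18 + 66 = 5479/18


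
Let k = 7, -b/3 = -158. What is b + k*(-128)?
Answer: -422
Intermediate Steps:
b = 474 (b = -3*(-158) = 474)
b + k*(-128) = 474 + 7*(-128) = 474 - 896 = -422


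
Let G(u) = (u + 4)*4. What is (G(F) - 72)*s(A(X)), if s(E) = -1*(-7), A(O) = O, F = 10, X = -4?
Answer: -112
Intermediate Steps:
s(E) = 7
G(u) = 16 + 4*u (G(u) = (4 + u)*4 = 16 + 4*u)
(G(F) - 72)*s(A(X)) = ((16 + 4*10) - 72)*7 = ((16 + 40) - 72)*7 = (56 - 72)*7 = -16*7 = -112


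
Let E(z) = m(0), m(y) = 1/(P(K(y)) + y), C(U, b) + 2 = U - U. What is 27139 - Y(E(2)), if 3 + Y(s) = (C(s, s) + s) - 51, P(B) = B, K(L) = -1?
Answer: 27196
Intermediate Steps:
C(U, b) = -2 (C(U, b) = -2 + (U - U) = -2 + 0 = -2)
m(y) = 1/(-1 + y)
E(z) = -1 (E(z) = 1/(-1 + 0) = 1/(-1) = -1)
Y(s) = -56 + s (Y(s) = -3 + ((-2 + s) - 51) = -3 + (-53 + s) = -56 + s)
27139 - Y(E(2)) = 27139 - (-56 - 1) = 27139 - 1*(-57) = 27139 + 57 = 27196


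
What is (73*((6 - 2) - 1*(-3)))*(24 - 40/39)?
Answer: 457856/39 ≈ 11740.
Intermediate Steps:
(73*((6 - 2) - 1*(-3)))*(24 - 40/39) = (73*(4 + 3))*(24 - 40*1/39) = (73*7)*(24 - 40/39) = 511*(896/39) = 457856/39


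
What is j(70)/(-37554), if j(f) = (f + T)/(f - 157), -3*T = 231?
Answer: -7/3267198 ≈ -2.1425e-6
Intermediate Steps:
T = -77 (T = -⅓*231 = -77)
j(f) = (-77 + f)/(-157 + f) (j(f) = (f - 77)/(f - 157) = (-77 + f)/(-157 + f))
j(70)/(-37554) = ((-77 + 70)/(-157 + 70))/(-37554) = (-7/(-87))*(-1/37554) = -1/87*(-7)*(-1/37554) = (7/87)*(-1/37554) = -7/3267198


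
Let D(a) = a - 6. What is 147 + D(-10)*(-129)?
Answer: 2211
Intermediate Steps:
D(a) = -6 + a
147 + D(-10)*(-129) = 147 + (-6 - 10)*(-129) = 147 - 16*(-129) = 147 + 2064 = 2211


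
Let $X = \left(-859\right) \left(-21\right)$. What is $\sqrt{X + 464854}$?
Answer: $\sqrt{482893} \approx 694.91$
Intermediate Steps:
$X = 18039$
$\sqrt{X + 464854} = \sqrt{18039 + 464854} = \sqrt{482893}$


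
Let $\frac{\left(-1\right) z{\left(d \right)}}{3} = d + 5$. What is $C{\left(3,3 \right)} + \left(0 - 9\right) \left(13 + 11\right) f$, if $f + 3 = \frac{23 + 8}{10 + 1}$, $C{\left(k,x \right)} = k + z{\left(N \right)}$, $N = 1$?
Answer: $\frac{267}{11} \approx 24.273$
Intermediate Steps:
$z{\left(d \right)} = -15 - 3 d$ ($z{\left(d \right)} = - 3 \left(d + 5\right) = - 3 \left(5 + d\right) = -15 - 3 d$)
$C{\left(k,x \right)} = -18 + k$ ($C{\left(k,x \right)} = k - 18 = -18 + k$)
$f = - \frac{2}{11}$ ($f = -3 + \frac{23 + 8}{10 + 1} = -3 + \frac{31}{11} = - \frac{2}{11} \approx -0.18182$)
$C{\left(3,3 \right)} + \left(0 - 9\right) \left(13 + 11\right) f = \left(-18 + 3\right) + \left(0 - 9\right) \left(13 + 11\right) \left(- \frac{2}{11}\right) = -15 + \left(-9\right) 24 \left(- \frac{2}{11}\right) = -15 - - \frac{432}{11} = -15 + \frac{432}{11} = \frac{267}{11}$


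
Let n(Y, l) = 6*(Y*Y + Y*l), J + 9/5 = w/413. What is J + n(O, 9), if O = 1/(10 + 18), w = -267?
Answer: -59007/115640 ≈ -0.51026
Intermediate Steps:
O = 1/28 ≈ 0.035714
J = -5052/2065 (J = -9/5 - 267/413 = -5052/2065 ≈ -2.4465)
n(Y, l) = 6*Y² + 6*Y*l (n(Y, l) = 6*(Y² + Y*l) = 6*Y² + 6*Y*l)
J + n(O, 9) = -5052/2065 + 6*(1/28)*(1/28 + 9) = -5052/2065 + 6*(1/28)*(253/28) = -5052/2065 + 759/392 = -59007/115640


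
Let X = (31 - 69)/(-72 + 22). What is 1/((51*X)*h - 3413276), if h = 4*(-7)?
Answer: -25/85359032 ≈ -2.9288e-7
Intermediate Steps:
h = -28
X = 19/25 (X = -38/(-50) = -38*(-1/50) = 19/25 ≈ 0.76000)
1/((51*X)*h - 3413276) = 1/((51*(19/25))*(-28) - 3413276) = 1/((969/25)*(-28) - 3413276) = 1/(-27132/25 - 3413276) = 1/(-85359032/25) = -25/85359032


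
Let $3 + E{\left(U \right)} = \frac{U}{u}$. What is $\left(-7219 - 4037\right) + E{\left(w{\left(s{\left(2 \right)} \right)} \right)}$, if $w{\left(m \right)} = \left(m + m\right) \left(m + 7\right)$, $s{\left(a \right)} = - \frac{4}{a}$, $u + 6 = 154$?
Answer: $- \frac{416588}{37} \approx -11259.0$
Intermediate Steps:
$u = 148$ ($u = -6 + 154 = 148$)
$w{\left(m \right)} = 2 m \left(7 + m\right)$
$E{\left(U \right)} = -3 + \frac{U}{148}$
$\left(-7219 - 4037\right) + E{\left(w{\left(s{\left(2 \right)} \right)} \right)} = \left(-7219 - 4037\right) - \left(3 - \frac{2 \left(- \frac{4}{2}\right) \left(7 - \frac{4}{2}\right)}{148}\right) = -11256 - \left(3 - \frac{2 \left(\left(-4\right) \frac{1}{2}\right) \left(7 - 2\right)}{148}\right) = -11256 - \left(3 - \frac{2 \left(-2\right) \left(7 - 2\right)}{148}\right) = -11256 - \left(3 - \frac{2 \left(-2\right) 5}{148}\right) = -11256 + \left(-3 + \frac{1}{148} \left(-20\right)\right) = -11256 - \frac{116}{37} = - \frac{416588}{37}$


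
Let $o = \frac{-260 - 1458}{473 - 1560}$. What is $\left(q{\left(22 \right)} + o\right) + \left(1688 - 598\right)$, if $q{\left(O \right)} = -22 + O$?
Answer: $\frac{1186548}{1087} \approx 1091.6$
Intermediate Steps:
$o = \frac{1718}{1087}$ ($o = - \frac{1718}{-1087} = \left(-1718\right) \left(- \frac{1}{1087}\right) = \frac{1718}{1087} \approx 1.5805$)
$\left(q{\left(22 \right)} + o\right) + \left(1688 - 598\right) = \left(\left(-22 + 22\right) + \frac{1718}{1087}\right) + \left(1688 - 598\right) = \left(0 + \frac{1718}{1087}\right) + 1090 = \frac{1718}{1087} + 1090 = \frac{1186548}{1087}$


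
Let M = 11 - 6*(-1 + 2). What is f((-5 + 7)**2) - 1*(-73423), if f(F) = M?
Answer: 73428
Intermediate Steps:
M = 5 (M = 11 - 6*1 = 11 - 6 = 5)
f(F) = 5
f((-5 + 7)**2) - 1*(-73423) = 5 - 1*(-73423) = 5 + 73423 = 73428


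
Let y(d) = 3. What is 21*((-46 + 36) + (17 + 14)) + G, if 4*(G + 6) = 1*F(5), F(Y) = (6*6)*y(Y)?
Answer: 462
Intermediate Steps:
F(Y) = 108 (F(Y) = (6*6)*3 = 36*3 = 108)
G = 21 (G = -6 + (1*108)/4 = -6 + (¼)*108 = -6 + 27 = 21)
21*((-46 + 36) + (17 + 14)) + G = 21*((-46 + 36) + (17 + 14)) + 21 = 21*(-10 + 31) + 21 = 21*21 + 21 = 441 + 21 = 462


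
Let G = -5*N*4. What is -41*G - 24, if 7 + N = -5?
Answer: -9864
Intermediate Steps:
N = -12 (N = -7 - 5 = -12)
G = 240 (G = -5*(-12)*4 = 60*4 = 240)
-41*G - 24 = -41*240 - 24 = -9840 - 24 = -9864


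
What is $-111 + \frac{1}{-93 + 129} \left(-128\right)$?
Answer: $- \frac{1031}{9} \approx -114.56$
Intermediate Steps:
$-111 + \frac{1}{-93 + 129} \left(-128\right) = -111 + \frac{1}{36} \left(-128\right) = -111 - \frac{32}{9} = - \frac{1031}{9}$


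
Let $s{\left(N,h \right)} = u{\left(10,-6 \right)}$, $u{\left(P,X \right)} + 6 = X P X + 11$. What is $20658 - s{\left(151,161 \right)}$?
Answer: $20293$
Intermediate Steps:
$u{\left(P,X \right)} = 5 + P X^{2}$ ($u{\left(P,X \right)} = -6 + \left(X P X + 11\right) = -6 + \left(P X X + 11\right) = -6 + \left(P X^{2} + 11\right) = -6 + \left(11 + P X^{2}\right) = 5 + P X^{2}$)
$s{\left(N,h \right)} = 365$ ($s{\left(N,h \right)} = 5 + 10 \left(-6\right)^{2} = 5 + 10 \cdot 36 = 5 + 360 = 365$)
$20658 - s{\left(151,161 \right)} = 20658 - 365 = 20293$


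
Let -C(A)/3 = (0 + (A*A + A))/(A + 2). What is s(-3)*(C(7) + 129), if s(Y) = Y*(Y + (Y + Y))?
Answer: 2979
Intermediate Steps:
s(Y) = 3*Y**2 (s(Y) = Y*(Y + 2*Y) = Y*(3*Y) = 3*Y**2)
C(A) = -3*(A + A**2)/(2 + A) (C(A) = -3*(0 + (A*A + A))/(A + 2) = -3*(0 + (A**2 + A))/(2 + A) = -3*(0 + (A + A**2))/(2 + A) = -3*(A + A**2)/(2 + A))
s(-3)*(C(7) + 129) = (3*(-3)**2)*(-3*7*(1 + 7)/(2 + 7) + 129) = (3*9)*(-3*7*8/9 + 129) = 27*(-3*7*1/9*8 + 129) = 27*(-56/3 + 129) = 27*(331/3) = 2979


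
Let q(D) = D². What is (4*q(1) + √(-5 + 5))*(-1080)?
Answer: -4320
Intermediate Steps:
(4*q(1) + √(-5 + 5))*(-1080) = (4*1² + √(-5 + 5))*(-1080) = (4*1 + √0)*(-1080) = (4 + 0)*(-1080) = 4*(-1080) = -4320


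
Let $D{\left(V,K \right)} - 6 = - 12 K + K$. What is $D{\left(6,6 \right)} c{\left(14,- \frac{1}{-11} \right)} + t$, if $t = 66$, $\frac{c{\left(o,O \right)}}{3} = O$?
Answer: $\frac{546}{11} \approx 49.636$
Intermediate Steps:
$c{\left(o,O \right)} = 3 O$
$D{\left(V,K \right)} = 6 - 11 K$ ($D{\left(V,K \right)} = 6 + \left(- 12 K + K\right) = 6 - 11 K$)
$D{\left(6,6 \right)} c{\left(14,- \frac{1}{-11} \right)} + t = \left(6 - 66\right) 3 \left(- \frac{1}{-11}\right) + 66 = \left(6 - 66\right) 3 \left(\left(-1\right) \left(- \frac{1}{11}\right)\right) + 66 = - 60 \cdot 3 \cdot \frac{1}{11} + 66 = \left(-60\right) \frac{3}{11} + 66 = - \frac{180}{11} + 66 = \frac{546}{11}$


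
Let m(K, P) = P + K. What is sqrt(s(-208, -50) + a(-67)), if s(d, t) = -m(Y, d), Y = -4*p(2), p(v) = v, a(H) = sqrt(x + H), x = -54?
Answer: sqrt(216 + 11*I) ≈ 14.702 + 0.37411*I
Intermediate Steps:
a(H) = sqrt(-54 + H)
Y = -8 (Y = -4*2 = -8)
m(K, P) = K + P
s(d, t) = 8 - d (s(d, t) = -(-8 + d) = 8 - d)
sqrt(s(-208, -50) + a(-67)) = sqrt((8 - 1*(-208)) + sqrt(-54 - 67)) = sqrt((8 + 208) + sqrt(-121)) = sqrt(216 + 11*I)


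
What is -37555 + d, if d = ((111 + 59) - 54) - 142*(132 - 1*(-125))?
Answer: -73933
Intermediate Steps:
d = -36378 (d = (170 - 54) - 142*(132 + 125) = 116 - 142*257 = 116 - 36494 = -36378)
-37555 + d = -37555 - 36378 = -73933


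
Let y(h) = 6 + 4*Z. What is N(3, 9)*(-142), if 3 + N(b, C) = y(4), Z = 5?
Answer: -3266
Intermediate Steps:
y(h) = 26 (y(h) = 6 + 4*5 = 6 + 20 = 26)
N(b, C) = 23 (N(b, C) = -3 + 26 = 23)
N(3, 9)*(-142) = 23*(-142) = -3266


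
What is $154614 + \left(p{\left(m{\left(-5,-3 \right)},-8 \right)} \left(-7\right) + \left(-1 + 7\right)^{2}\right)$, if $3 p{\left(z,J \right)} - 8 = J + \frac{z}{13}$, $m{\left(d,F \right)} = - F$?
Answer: $\frac{2010443}{13} \approx 1.5465 \cdot 10^{5}$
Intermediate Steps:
$p{\left(z,J \right)} = \frac{8}{3} + \frac{J}{3} + \frac{z}{39}$ ($p{\left(z,J \right)} = \frac{8}{3} + \frac{J + \frac{z}{13}}{3} = \frac{8}{3} + \left(\frac{J}{3} + \frac{z}{39}\right) = \frac{8}{3} + \frac{J}{3} + \frac{z}{39}$)
$154614 + \left(p{\left(m{\left(-5,-3 \right)},-8 \right)} \left(-7\right) + \left(-1 + 7\right)^{2}\right) = 154614 + \left(\left(\frac{8}{3} + \frac{1}{3} \left(-8\right) + \frac{\left(-1\right) \left(-3\right)}{39}\right) \left(-7\right) + \left(-1 + 7\right)^{2}\right) = 154614 + \left(\left(\frac{8}{3} - \frac{8}{3} + \frac{1}{39} \cdot 3\right) \left(-7\right) + 6^{2}\right) = 154614 + \left(\left(\frac{8}{3} - \frac{8}{3} + \frac{1}{13}\right) \left(-7\right) + 36\right) = 154614 + \left(\frac{1}{13} \left(-7\right) + 36\right) = 154614 + \left(- \frac{7}{13} + 36\right) = 154614 + \frac{461}{13} = \frac{2010443}{13}$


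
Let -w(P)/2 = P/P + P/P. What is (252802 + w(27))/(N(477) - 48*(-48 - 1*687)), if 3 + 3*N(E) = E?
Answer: 9723/1363 ≈ 7.1335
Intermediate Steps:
w(P) = -4 (w(P) = -2*(P/P + P/P) = -2*(1 + 1) = -2*2 = -4)
N(E) = -1 + E/3
(252802 + w(27))/(N(477) - 48*(-48 - 1*687)) = (252802 - 4)/((-1 + (⅓)*477) - 48*(-48 - 1*687)) = 252798/((-1 + 159) - 48*(-48 - 687)) = 252798/(158 - 48*(-735)) = 252798/(158 + 35280) = 252798/35438 = 252798*(1/35438) = 9723/1363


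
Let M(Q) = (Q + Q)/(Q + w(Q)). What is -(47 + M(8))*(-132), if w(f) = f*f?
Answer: 18700/3 ≈ 6233.3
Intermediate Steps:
w(f) = f²
M(Q) = 2*Q/(Q + Q²) (M(Q) = (Q + Q)/(Q + Q²) = (2*Q)/(Q + Q²) = 2*Q/(Q + Q²))
-(47 + M(8))*(-132) = -(47 + 2/(1 + 8))*(-132) = -(47 + 2/9)*(-132) = -425*(-132)/9 = -1*(-18700/3) = 18700/3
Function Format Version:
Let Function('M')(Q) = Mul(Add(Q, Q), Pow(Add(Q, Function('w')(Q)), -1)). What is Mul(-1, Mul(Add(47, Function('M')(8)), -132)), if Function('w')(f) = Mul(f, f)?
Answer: Rational(18700, 3) ≈ 6233.3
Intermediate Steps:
Function('w')(f) = Pow(f, 2)
Function('M')(Q) = Mul(2, Q, Pow(Add(Q, Pow(Q, 2)), -1)) (Function('M')(Q) = Mul(Add(Q, Q), Pow(Add(Q, Pow(Q, 2)), -1)) = Mul(Mul(2, Q), Pow(Add(Q, Pow(Q, 2)), -1)) = Mul(2, Q, Pow(Add(Q, Pow(Q, 2)), -1)))
Mul(-1, Mul(Add(47, Function('M')(8)), -132)) = Mul(-1, Mul(Add(47, Mul(2, Pow(Add(1, 8), -1))), -132)) = Mul(-1, Mul(Add(47, Mul(2, Pow(9, -1))), -132)) = Mul(-1, Mul(Add(47, Mul(2, Rational(1, 9))), -132)) = Mul(-1, Mul(Add(47, Rational(2, 9)), -132)) = Mul(-1, Mul(Rational(425, 9), -132)) = Mul(-1, Rational(-18700, 3)) = Rational(18700, 3)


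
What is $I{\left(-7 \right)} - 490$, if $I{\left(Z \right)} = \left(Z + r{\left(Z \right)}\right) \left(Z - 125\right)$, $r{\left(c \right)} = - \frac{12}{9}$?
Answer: $610$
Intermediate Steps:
$r{\left(c \right)} = - \frac{4}{3}$ ($r{\left(c \right)} = \left(-12\right) \frac{1}{9} = - \frac{4}{3}$)
$I{\left(Z \right)} = \left(-125 + Z\right) \left(- \frac{4}{3} + Z\right)$ ($I{\left(Z \right)} = \left(Z - \frac{4}{3}\right) \left(Z - 125\right) = \left(- \frac{4}{3} + Z\right) \left(-125 + Z\right) = \left(-125 + Z\right) \left(- \frac{4}{3} + Z\right)$)
$I{\left(-7 \right)} - 490 = \left(\frac{500}{3} + \left(-7\right)^{2} - - \frac{2653}{3}\right) - 490 = \left(\frac{500}{3} + 49 + \frac{2653}{3}\right) - 490 = 1100 - 490 = 610$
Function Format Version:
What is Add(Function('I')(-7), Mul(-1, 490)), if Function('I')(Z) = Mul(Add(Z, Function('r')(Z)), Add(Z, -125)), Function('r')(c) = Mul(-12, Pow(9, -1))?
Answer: 610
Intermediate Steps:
Function('r')(c) = Rational(-4, 3) (Function('r')(c) = Mul(-12, Rational(1, 9)) = Rational(-4, 3))
Function('I')(Z) = Mul(Add(-125, Z), Add(Rational(-4, 3), Z)) (Function('I')(Z) = Mul(Add(Z, Rational(-4, 3)), Add(Z, -125)) = Mul(Add(Rational(-4, 3), Z), Add(-125, Z)) = Mul(Add(-125, Z), Add(Rational(-4, 3), Z)))
Add(Function('I')(-7), Mul(-1, 490)) = Add(Add(Rational(500, 3), Pow(-7, 2), Mul(Rational(-379, 3), -7)), Mul(-1, 490)) = Add(Add(Rational(500, 3), 49, Rational(2653, 3)), -490) = Add(1100, -490) = 610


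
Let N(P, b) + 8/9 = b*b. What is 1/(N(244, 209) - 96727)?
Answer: -9/477422 ≈ -1.8851e-5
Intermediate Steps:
N(P, b) = -8/9 + b**2 (N(P, b) = -8/9 + b*b = -8/9 + b**2)
1/(N(244, 209) - 96727) = 1/((-8/9 + 209**2) - 96727) = 1/((-8/9 + 43681) - 96727) = 1/(393121/9 - 96727) = 1/(-477422/9) = -9/477422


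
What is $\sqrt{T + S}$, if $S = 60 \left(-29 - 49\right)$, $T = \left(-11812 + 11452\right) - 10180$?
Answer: $2 i \sqrt{3805} \approx 123.37 i$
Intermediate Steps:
$T = -10540$ ($T = -360 - 10180 = -10540$)
$S = -4680$ ($S = 60 \left(-78\right) = -4680$)
$\sqrt{T + S} = \sqrt{-10540 - 4680} = \sqrt{-15220} = 2 i \sqrt{3805}$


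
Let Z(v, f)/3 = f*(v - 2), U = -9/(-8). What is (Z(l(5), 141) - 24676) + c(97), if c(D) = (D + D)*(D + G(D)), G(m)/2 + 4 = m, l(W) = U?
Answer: 238847/8 ≈ 29856.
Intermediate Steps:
U = 9/8 (U = -9*(-⅛) = 9/8 ≈ 1.1250)
l(W) = 9/8
G(m) = -8 + 2*m
Z(v, f) = 3*f*(-2 + v) (Z(v, f) = 3*(f*(v - 2)) = 3*(f*(-2 + v)) = 3*f*(-2 + v))
c(D) = 2*D*(-8 + 3*D) (c(D) = (D + D)*(D + (-8 + 2*D)) = (2*D)*(-8 + 3*D) = 2*D*(-8 + 3*D))
(Z(l(5), 141) - 24676) + c(97) = (3*141*(-2 + 9/8) - 24676) + 2*97*(-8 + 3*97) = (3*141*(-7/8) - 24676) + 2*97*(-8 + 291) = (-2961/8 - 24676) + 2*97*283 = -200369/8 + 54902 = 238847/8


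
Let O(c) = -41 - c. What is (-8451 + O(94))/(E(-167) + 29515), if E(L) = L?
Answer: -4293/14674 ≈ -0.29256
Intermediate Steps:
(-8451 + O(94))/(E(-167) + 29515) = (-8451 + (-41 - 1*94))/(-167 + 29515) = (-8451 + (-41 - 94))/29348 = (-8451 - 135)*(1/29348) = -8586*1/29348 = -4293/14674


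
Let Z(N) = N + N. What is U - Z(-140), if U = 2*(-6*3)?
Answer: 244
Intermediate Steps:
Z(N) = 2*N
U = -36 (U = 2*(-18) = -36)
U - Z(-140) = -36 - 2*(-140) = -36 - 1*(-280) = -36 + 280 = 244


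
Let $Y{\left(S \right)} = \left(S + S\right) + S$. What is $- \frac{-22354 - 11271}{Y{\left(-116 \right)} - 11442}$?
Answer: $- \frac{6725}{2358} \approx -2.852$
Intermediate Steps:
$Y{\left(S \right)} = 3 S$ ($Y{\left(S \right)} = 2 S + S = 3 S$)
$- \frac{-22354 - 11271}{Y{\left(-116 \right)} - 11442} = - \frac{-22354 - 11271}{3 \left(-116\right) - 11442} = - \frac{-33625}{-348 - 11442} = - \frac{-33625}{-11790} = - \frac{\left(-33625\right) \left(-1\right)}{11790} = \left(-1\right) \frac{6725}{2358} = - \frac{6725}{2358}$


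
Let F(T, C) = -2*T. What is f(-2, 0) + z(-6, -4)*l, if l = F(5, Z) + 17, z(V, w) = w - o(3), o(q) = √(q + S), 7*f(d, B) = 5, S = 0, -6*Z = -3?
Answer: -191/7 - 7*√3 ≈ -39.410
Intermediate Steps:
Z = ½ (Z = -⅙*(-3) = ½ ≈ 0.50000)
f(d, B) = 5/7 (f(d, B) = (⅐)*5 = 5/7)
o(q) = √q (o(q) = √(q + 0) = √q)
z(V, w) = w - √3
l = 7 (l = -2*5 + 17 = -10 + 17 = 7)
f(-2, 0) + z(-6, -4)*l = 5/7 + (-4 - √3)*7 = 5/7 + (-28 - 7*√3) = -191/7 - 7*√3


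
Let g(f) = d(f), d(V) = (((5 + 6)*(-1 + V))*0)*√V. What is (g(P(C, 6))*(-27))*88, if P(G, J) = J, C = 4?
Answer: 0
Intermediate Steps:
d(V) = 0 (d(V) = ((11*(-1 + V))*0)*√V = ((-11 + 11*V)*0)*√V = 0*√V = 0)
g(f) = 0
(g(P(C, 6))*(-27))*88 = (0*(-27))*88 = 0*88 = 0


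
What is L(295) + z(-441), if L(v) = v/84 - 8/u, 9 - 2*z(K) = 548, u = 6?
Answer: -7485/28 ≈ -267.32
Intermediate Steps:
z(K) = -539/2 (z(K) = 9/2 - ½*548 = 9/2 - 274 = -539/2)
L(v) = -4/3 + v/84 (L(v) = v/84 - 8/6 = v*(1/84) - 8*⅙ = v/84 - 4/3 = -4/3 + v/84)
L(295) + z(-441) = (-4/3 + (1/84)*295) - 539/2 = (-4/3 + 295/84) - 539/2 = 61/28 - 539/2 = -7485/28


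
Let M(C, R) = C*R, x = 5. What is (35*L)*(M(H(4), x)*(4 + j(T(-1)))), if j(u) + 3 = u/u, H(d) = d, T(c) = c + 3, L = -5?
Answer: -7000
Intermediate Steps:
T(c) = 3 + c
j(u) = -2 (j(u) = -3 + u/u = -3 + 1 = -2)
(35*L)*(M(H(4), x)*(4 + j(T(-1)))) = (35*(-5))*((4*5)*(4 - 2)) = -3500*2 = -175*40 = -7000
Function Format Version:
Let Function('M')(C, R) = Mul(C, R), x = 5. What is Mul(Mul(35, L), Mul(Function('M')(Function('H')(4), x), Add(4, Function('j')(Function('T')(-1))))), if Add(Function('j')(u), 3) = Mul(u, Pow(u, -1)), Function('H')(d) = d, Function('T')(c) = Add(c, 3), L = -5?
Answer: -7000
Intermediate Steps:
Function('T')(c) = Add(3, c)
Function('j')(u) = -2 (Function('j')(u) = Add(-3, Mul(u, Pow(u, -1))) = Add(-3, 1) = -2)
Mul(Mul(35, L), Mul(Function('M')(Function('H')(4), x), Add(4, Function('j')(Function('T')(-1))))) = Mul(Mul(35, -5), Mul(Mul(4, 5), Add(4, -2))) = Mul(-175, Mul(20, 2)) = Mul(-175, 40) = -7000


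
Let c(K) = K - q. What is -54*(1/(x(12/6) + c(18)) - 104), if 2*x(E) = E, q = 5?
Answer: 39285/7 ≈ 5612.1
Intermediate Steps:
x(E) = E/2
c(K) = -5 + K (c(K) = K - 1*5 = K - 5 = -5 + K)
-54*(1/(x(12/6) + c(18)) - 104) = -54*(1/((12/6)/2 + (-5 + 18)) - 104) = -54*(1/((12*(1/6))/2 + 13) - 104) = -54*(1/((1/2)*2 + 13) - 104) = -54*(1/(1 + 13) - 104) = -54*(1/14 - 104) = -54*(-1455/14) = 39285/7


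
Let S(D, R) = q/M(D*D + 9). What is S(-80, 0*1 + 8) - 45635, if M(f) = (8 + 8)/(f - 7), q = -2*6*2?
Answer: -55238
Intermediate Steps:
q = -24 (q = -12*2 = -24)
M(f) = 16/(-7 + f)
S(D, R) = -3 - 3*D**2/2 (S(D, R) = -(3 + 3*D**2/2) = -24*(1/8 + D**2/16) = -3 - 3*D**2/2)
S(-80, 0*1 + 8) - 45635 = (-3 - 3/2*(-80)**2) - 45635 = (-3 - 3/2*6400) - 45635 = (-3 - 9600) - 45635 = -9603 - 45635 = -55238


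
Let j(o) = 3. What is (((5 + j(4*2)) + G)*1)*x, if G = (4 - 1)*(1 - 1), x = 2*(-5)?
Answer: -80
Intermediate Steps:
x = -10
G = 0 (G = 3*0 = 0)
(((5 + j(4*2)) + G)*1)*x = (((5 + 3) + 0)*1)*(-10) = ((8 + 0)*1)*(-10) = (8*1)*(-10) = 8*(-10) = -80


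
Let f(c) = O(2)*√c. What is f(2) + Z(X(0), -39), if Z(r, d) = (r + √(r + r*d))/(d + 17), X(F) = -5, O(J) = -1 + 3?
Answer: 5/22 + 2*√2 - √190/22 ≈ 2.4292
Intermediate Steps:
O(J) = 2
f(c) = 2*√c
Z(r, d) = (r + √(r + d*r))/(17 + d)
f(2) + Z(X(0), -39) = 2*√2 + (-5 + √(-5*(1 - 39)))/(17 - 39) = 2*√2 + (-5 + √(-5*(-38)))/(-22) = 2*√2 - (-5 + √190)/22 = 2*√2 + (5/22 - √190/22) = 5/22 + 2*√2 - √190/22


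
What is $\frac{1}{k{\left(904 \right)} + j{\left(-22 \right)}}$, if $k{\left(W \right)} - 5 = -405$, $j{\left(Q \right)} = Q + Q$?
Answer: $- \frac{1}{444} \approx -0.0022523$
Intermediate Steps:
$j{\left(Q \right)} = 2 Q$
$k{\left(W \right)} = -400$ ($k{\left(W \right)} = 5 - 405 = -400$)
$\frac{1}{k{\left(904 \right)} + j{\left(-22 \right)}} = \frac{1}{-400 + 2 \left(-22\right)} = \frac{1}{-400 - 44} = \frac{1}{-444} = - \frac{1}{444}$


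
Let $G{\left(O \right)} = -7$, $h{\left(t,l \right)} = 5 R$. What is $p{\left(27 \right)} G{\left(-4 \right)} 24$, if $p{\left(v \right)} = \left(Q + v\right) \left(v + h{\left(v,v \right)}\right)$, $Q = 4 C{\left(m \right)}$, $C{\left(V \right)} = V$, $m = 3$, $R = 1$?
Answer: $-209664$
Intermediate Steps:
$h{\left(t,l \right)} = 5$ ($h{\left(t,l \right)} = 5 \cdot 1 = 5$)
$Q = 12$ ($Q = 4 \cdot 3 = 12$)
$p{\left(v \right)} = \left(5 + v\right) \left(12 + v\right)$ ($p{\left(v \right)} = \left(12 + v\right) \left(v + 5\right) = \left(12 + v\right) \left(5 + v\right) = \left(5 + v\right) \left(12 + v\right)$)
$p{\left(27 \right)} G{\left(-4 \right)} 24 = \left(60 + 27^{2} + 17 \cdot 27\right) \left(\left(-7\right) 24\right) = \left(60 + 729 + 459\right) \left(-168\right) = 1248 \left(-168\right) = -209664$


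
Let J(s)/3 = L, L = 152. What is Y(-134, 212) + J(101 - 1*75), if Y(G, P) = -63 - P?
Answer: 181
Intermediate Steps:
J(s) = 456 (J(s) = 3*152 = 456)
Y(-134, 212) + J(101 - 1*75) = (-63 - 1*212) + 456 = (-63 - 212) + 456 = -275 + 456 = 181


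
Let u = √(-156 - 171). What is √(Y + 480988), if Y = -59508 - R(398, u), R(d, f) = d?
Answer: √421082 ≈ 648.91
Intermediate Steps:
u = I*√327 (u = √(-327) = I*√327 ≈ 18.083*I)
Y = -59906 (Y = -59508 - 1*398 = -59508 - 398 = -59906)
√(Y + 480988) = √(-59906 + 480988) = √421082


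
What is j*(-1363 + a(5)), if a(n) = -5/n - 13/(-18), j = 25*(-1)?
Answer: 613475/18 ≈ 34082.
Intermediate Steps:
j = -25
a(n) = 13/18 - 5/n (a(n) = -5/n - 13*(-1/18) = -5/n + 13/18 = 13/18 - 5/n)
j*(-1363 + a(5)) = -25*(-1363 + (13/18 - 5/5)) = -25*(-1363 + (13/18 - 5*1/5)) = -25*(-1363 + (13/18 - 1)) = -25*(-1363 - 5/18) = -25*(-24539/18) = 613475/18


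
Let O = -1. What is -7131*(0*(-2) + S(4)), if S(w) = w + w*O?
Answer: 0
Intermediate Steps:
S(w) = 0 (S(w) = w + w*(-1) = w - w = 0)
-7131*(0*(-2) + S(4)) = -7131*(0*(-2) + 0) = -7131*(0 + 0) = -7131*0 = 0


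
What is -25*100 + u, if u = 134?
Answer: -2366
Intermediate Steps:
-25*100 + u = -25*100 + 134 = -2500 + 134 = -2366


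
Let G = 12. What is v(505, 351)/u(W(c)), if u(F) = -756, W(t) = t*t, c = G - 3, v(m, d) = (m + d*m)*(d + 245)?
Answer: -26486240/189 ≈ -1.4014e+5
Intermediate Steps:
v(m, d) = (245 + d)*(m + d*m) (v(m, d) = (m + d*m)*(245 + d) = (245 + d)*(m + d*m))
c = 9 (c = 12 - 3 = 9)
W(t) = t²
v(505, 351)/u(W(c)) = (505*(245 + 351² + 246*351))/(-756) = (505*(245 + 123201 + 86346))*(-1/756) = (505*209792)*(-1/756) = 105944960*(-1/756) = -26486240/189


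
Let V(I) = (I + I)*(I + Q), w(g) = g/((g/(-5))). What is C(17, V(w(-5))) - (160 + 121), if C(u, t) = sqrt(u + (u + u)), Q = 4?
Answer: -281 + sqrt(51) ≈ -273.86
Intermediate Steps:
w(g) = -5 (w(g) = g/((g*(-1/5))) = g/((-g/5)) = g*(-5/g) = -5)
V(I) = 2*I*(4 + I) (V(I) = (I + I)*(I + 4) = (2*I)*(4 + I) = 2*I*(4 + I))
C(u, t) = sqrt(3)*sqrt(u) (C(u, t) = sqrt(u + 2*u) = sqrt(3*u) = sqrt(3)*sqrt(u))
C(17, V(w(-5))) - (160 + 121) = sqrt(3)*sqrt(17) - (160 + 121) = sqrt(51) - 1*281 = sqrt(51) - 281 = -281 + sqrt(51)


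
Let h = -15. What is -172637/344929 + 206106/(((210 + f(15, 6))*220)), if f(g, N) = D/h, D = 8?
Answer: 94704544723/23842872196 ≈ 3.9720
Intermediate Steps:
f(g, N) = -8/15 (f(g, N) = 8/(-15) = 8*(-1/15) = -8/15)
-172637/344929 + 206106/(((210 + f(15, 6))*220)) = -172637/344929 + 206106/(((210 - 8/15)*220)) = -172637*1/344929 + 206106/(((3142/15)*220)) = -172637/344929 + 206106/(138248/3) = -172637/344929 + 206106*(3/138248) = -172637/344929 + 309159/69124 = 94704544723/23842872196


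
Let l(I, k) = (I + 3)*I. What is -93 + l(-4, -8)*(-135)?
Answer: -633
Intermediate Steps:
l(I, k) = I*(3 + I) (l(I, k) = (3 + I)*I = I*(3 + I))
-93 + l(-4, -8)*(-135) = -93 - 4*(3 - 4)*(-135) = -93 - 4*(-1)*(-135) = -93 + 4*(-135) = -93 - 540 = -633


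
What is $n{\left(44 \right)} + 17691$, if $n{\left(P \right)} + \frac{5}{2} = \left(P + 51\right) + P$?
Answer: $\frac{35655}{2} \approx 17828.0$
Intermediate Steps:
$n{\left(P \right)} = \frac{97}{2} + 2 P$ ($n{\left(P \right)} = - \frac{5}{2} + \left(\left(P + 51\right) + P\right) = - \frac{5}{2} + \left(\left(51 + P\right) + P\right) = - \frac{5}{2} + \left(51 + 2 P\right) = \frac{97}{2} + 2 P$)
$n{\left(44 \right)} + 17691 = \left(\frac{97}{2} + 2 \cdot 44\right) + 17691 = \left(\frac{97}{2} + 88\right) + 17691 = \frac{273}{2} + 17691 = \frac{35655}{2}$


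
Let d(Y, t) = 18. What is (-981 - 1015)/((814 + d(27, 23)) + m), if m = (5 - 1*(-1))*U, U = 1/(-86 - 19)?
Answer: -34930/14559 ≈ -2.3992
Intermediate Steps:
U = -1/105 (U = 1/(-105) = -1/105 ≈ -0.0095238)
m = -2/35 (m = (5 - 1*(-1))*(-1/105) = (5 + 1)*(-1/105) = 6*(-1/105) = -2/35 ≈ -0.057143)
(-981 - 1015)/((814 + d(27, 23)) + m) = (-981 - 1015)/((814 + 18) - 2/35) = -1996/(832 - 2/35) = -1996/29118/35 = -1996*35/29118 = -34930/14559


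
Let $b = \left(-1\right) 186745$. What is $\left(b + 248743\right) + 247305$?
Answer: $309303$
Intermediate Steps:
$b = -186745$
$\left(b + 248743\right) + 247305 = \left(-186745 + 248743\right) + 247305 = 61998 + 247305 = 309303$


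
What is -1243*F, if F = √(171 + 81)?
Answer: -7458*√7 ≈ -19732.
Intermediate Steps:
F = 6*√7 (F = √252 = 6*√7 ≈ 15.875)
-1243*F = -7458*√7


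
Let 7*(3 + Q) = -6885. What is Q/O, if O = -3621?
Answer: 2302/8449 ≈ 0.27246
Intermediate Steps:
Q = -6906/7 (Q = -3 + (⅐)*(-6885) = -3 - 6885/7 = -6906/7 ≈ -986.57)
Q/O = -6906/7/(-3621) = -6906/7*(-1/3621) = 2302/8449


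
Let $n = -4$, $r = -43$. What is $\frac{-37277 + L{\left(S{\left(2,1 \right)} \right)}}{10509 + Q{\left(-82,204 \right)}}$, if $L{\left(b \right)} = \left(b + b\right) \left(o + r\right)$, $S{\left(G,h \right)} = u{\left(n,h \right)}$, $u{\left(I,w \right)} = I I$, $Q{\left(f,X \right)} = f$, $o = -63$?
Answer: $- \frac{40669}{10427} \approx -3.9004$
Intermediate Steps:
$u{\left(I,w \right)} = I^{2}$
$S{\left(G,h \right)} = 16$ ($S{\left(G,h \right)} = \left(-4\right)^{2} = 16$)
$L{\left(b \right)} = - 212 b$ ($L{\left(b \right)} = \left(b + b\right) \left(-63 - 43\right) = 2 b \left(-106\right) = - 212 b$)
$\frac{-37277 + L{\left(S{\left(2,1 \right)} \right)}}{10509 + Q{\left(-82,204 \right)}} = \frac{-37277 - 3392}{10509 - 82} = \frac{-37277 - 3392}{10427} = \left(-40669\right) \frac{1}{10427} = - \frac{40669}{10427}$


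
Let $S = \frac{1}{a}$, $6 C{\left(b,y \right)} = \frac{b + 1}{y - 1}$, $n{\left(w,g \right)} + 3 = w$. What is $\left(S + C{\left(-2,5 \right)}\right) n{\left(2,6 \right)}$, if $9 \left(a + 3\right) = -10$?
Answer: $\frac{253}{888} \approx 0.28491$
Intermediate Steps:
$a = - \frac{37}{9}$ ($a = -3 + \frac{1}{9} \left(-10\right) = -3 - \frac{10}{9} = - \frac{37}{9} \approx -4.1111$)
$n{\left(w,g \right)} = -3 + w$
$C{\left(b,y \right)} = \frac{1 + b}{6 \left(-1 + y\right)}$ ($C{\left(b,y \right)} = \frac{\left(b + 1\right) \frac{1}{y - 1}}{6} = \frac{\left(1 + b\right) \frac{1}{-1 + y}}{6} = \frac{\frac{1}{-1 + y} \left(1 + b\right)}{6} = \frac{1 + b}{6 \left(-1 + y\right)}$)
$S = - \frac{9}{37}$ ($S = \frac{1}{- \frac{37}{9}} = - \frac{9}{37} \approx -0.24324$)
$\left(S + C{\left(-2,5 \right)}\right) n{\left(2,6 \right)} = \left(- \frac{9}{37} + \frac{1 - 2}{6 \left(-1 + 5\right)}\right) \left(-3 + 2\right) = \left(- \frac{9}{37} + \frac{1}{6} \cdot \frac{1}{4} \left(-1\right)\right) \left(-1\right) = \left(- \frac{9}{37} - \frac{1}{24}\right) \left(-1\right) = \left(- \frac{253}{888}\right) \left(-1\right) = \frac{253}{888}$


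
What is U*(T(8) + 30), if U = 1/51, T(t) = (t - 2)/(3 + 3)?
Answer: 31/51 ≈ 0.60784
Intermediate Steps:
T(t) = -1/3 + t/6 (T(t) = (-2 + t)/6 = (-2 + t)*(1/6) = -1/3 + t/6)
U = 1/51 ≈ 0.019608
U*(T(8) + 30) = ((-1/3 + (1/6)*8) + 30)/51 = ((-1/3 + 4/3) + 30)/51 = (1 + 30)/51 = (1/51)*31 = 31/51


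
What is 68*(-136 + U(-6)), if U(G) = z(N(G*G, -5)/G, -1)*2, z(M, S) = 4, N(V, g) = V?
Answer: -8704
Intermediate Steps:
U(G) = 8 (U(G) = 4*2 = 8)
68*(-136 + U(-6)) = 68*(-136 + 8) = 68*(-128) = -8704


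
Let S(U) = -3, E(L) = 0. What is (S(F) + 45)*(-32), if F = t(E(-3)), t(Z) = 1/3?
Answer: -1344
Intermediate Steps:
t(Z) = ⅓
F = ⅓ ≈ 0.33333
(S(F) + 45)*(-32) = (-3 + 45)*(-32) = 42*(-32) = -1344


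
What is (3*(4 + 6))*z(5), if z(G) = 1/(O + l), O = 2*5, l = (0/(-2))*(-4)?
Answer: 3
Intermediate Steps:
l = 0 (l = (0*(-1/2))*(-4) = 0*(-4) = 0)
O = 10
z(G) = 1/10 (z(G) = 1/(10 + 0) = 1/10)
(3*(4 + 6))*z(5) = (3*(4 + 6))*(1/10) = (3*10)*(1/10) = 30*(1/10) = 3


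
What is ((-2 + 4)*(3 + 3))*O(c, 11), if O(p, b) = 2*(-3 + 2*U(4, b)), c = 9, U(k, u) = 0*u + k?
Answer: 120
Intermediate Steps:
U(k, u) = k (U(k, u) = 0 + k = k)
O(p, b) = 10 (O(p, b) = 2*(-3 + 2*4) = 2*(-3 + 8) = 2*5 = 10)
((-2 + 4)*(3 + 3))*O(c, 11) = ((-2 + 4)*(3 + 3))*10 = (2*6)*10 = 12*10 = 120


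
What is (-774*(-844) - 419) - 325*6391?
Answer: -1424238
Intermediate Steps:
(-774*(-844) - 419) - 325*6391 = (653256 - 419) - 2077075 = 652837 - 2077075 = -1424238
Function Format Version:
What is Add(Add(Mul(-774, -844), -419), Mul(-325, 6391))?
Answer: -1424238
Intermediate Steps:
Add(Add(Mul(-774, -844), -419), Mul(-325, 6391)) = Add(Add(653256, -419), -2077075) = Add(652837, -2077075) = -1424238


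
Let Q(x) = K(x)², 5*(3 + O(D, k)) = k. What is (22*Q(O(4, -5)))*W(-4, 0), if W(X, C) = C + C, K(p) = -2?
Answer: 0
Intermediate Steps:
O(D, k) = -3 + k/5
W(X, C) = 2*C
Q(x) = 4 (Q(x) = (-2)² = 4)
(22*Q(O(4, -5)))*W(-4, 0) = (22*4)*(2*0) = 88*0 = 0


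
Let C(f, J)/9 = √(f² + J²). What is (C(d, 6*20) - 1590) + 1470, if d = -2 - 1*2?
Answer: -120 + 36*√901 ≈ 960.60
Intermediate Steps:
d = -4 (d = -2 - 2 = -4)
C(f, J) = 9*√(J² + f²) (C(f, J) = 9*√(f² + J²) = 9*√(J² + f²))
(C(d, 6*20) - 1590) + 1470 = (9*√((6*20)² + (-4)²) - 1590) + 1470 = (9*√(120² + 16) - 1590) + 1470 = (9*√(14400 + 16) - 1590) + 1470 = (9*√14416 - 1590) + 1470 = (9*(4*√901) - 1590) + 1470 = (36*√901 - 1590) + 1470 = (-1590 + 36*√901) + 1470 = -120 + 36*√901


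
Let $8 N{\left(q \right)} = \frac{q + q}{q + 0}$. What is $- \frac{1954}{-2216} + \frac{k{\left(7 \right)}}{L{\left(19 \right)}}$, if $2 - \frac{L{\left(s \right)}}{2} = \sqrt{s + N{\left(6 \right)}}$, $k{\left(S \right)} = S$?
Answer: $\frac{28573}{67588} - \frac{7 \sqrt{77}}{61} \approx -0.58421$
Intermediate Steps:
$N{\left(q \right)} = \frac{1}{4}$ ($N{\left(q \right)} = \frac{\left(q + q\right) \frac{1}{q + 0}}{8} = \frac{2 q \frac{1}{q}}{8} = \frac{1}{8} \cdot 2 = \frac{1}{4}$)
$L{\left(s \right)} = 4 - 2 \sqrt{\frac{1}{4} + s}$ ($L{\left(s \right)} = 4 - 2 \sqrt{s + \frac{1}{4}} = 4 - 2 \sqrt{\frac{1}{4} + s}$)
$- \frac{1954}{-2216} + \frac{k{\left(7 \right)}}{L{\left(19 \right)}} = - \frac{1954}{-2216} + \frac{7}{4 - \sqrt{1 + 4 \cdot 19}} = \left(-1954\right) \left(- \frac{1}{2216}\right) + \frac{7}{4 - \sqrt{1 + 76}} = \frac{977}{1108} + \frac{7}{4 - \sqrt{77}}$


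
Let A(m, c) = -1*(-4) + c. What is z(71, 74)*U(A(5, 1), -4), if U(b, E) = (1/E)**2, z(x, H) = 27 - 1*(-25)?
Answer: 13/4 ≈ 3.2500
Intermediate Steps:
A(m, c) = 4 + c
z(x, H) = 52 (z(x, H) = 27 + 25 = 52)
U(b, E) = E**(-2)
z(71, 74)*U(A(5, 1), -4) = 52/(-4)**2 = 52*(1/16) = 13/4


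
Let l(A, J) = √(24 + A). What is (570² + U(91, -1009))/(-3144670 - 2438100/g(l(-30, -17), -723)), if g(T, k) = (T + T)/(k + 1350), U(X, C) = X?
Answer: -102198944797/9738026984556265 - 1656033564339*I*√6/3895210793822506 ≈ -1.0495e-5 - 0.0010414*I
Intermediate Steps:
g(T, k) = 2*T/(1350 + k) (g(T, k) = (2*T)/(1350 + k) = 2*T/(1350 + k))
(570² + U(91, -1009))/(-3144670 - 2438100/g(l(-30, -17), -723)) = (570² + 91)/(-3144670 - 2438100*(1350 - 723)/(2*√(24 - 30))) = (324900 + 91)/(-3144670 - 2438100*(-209*I*√6/4)) = 324991/(-3144670 - 2438100*(-209*I*√6/4)) = 324991/(-3144670 - (-127390725)*I*√6) = 324991/(-3144670 + 127390725*I*√6)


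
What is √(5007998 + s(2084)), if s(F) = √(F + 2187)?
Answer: √(5007998 + √4271) ≈ 2237.9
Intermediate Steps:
s(F) = √(2187 + F)
√(5007998 + s(2084)) = √(5007998 + √(2187 + 2084)) = √(5007998 + √4271)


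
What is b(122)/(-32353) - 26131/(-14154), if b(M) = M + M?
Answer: 120280381/65417766 ≈ 1.8386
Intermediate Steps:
b(M) = 2*M
b(122)/(-32353) - 26131/(-14154) = (2*122)/(-32353) - 26131/(-14154) = 244*(-1/32353) - 26131*(-1/14154) = -244/32353 + 3733/2022 = 120280381/65417766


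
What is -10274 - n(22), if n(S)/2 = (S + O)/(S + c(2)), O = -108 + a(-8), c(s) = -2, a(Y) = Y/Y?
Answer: -20531/2 ≈ -10266.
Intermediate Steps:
a(Y) = 1
O = -107 (O = -108 + 1 = -107)
n(S) = 2*(-107 + S)/(-2 + S) (n(S) = 2*((S - 107)/(S - 2)) = 2*((-107 + S)/(-2 + S)) = 2*(-107 + S)/(-2 + S))
-10274 - n(22) = -10274 - 2*(-107 + 22)/(-2 + 22) = -10274 - 2*(-85)/20 = -10274 - 1*(-17/2) = -10274 + 17/2 = -20531/2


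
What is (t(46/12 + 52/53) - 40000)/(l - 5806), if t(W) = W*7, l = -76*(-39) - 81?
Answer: 160877/11766 ≈ 13.673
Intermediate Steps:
l = 2883 (l = 2964 - 81 = 2883)
t(W) = 7*W
(t(46/12 + 52/53) - 40000)/(l - 5806) = (7*(46/12 + 52/53) - 40000)/(2883 - 5806) = (7*(46*(1/12) + 52*(1/53)) - 40000)/(-2923) = (7*(23/6 + 52/53) - 40000)*(-1/2923) = (7*(1531/318) - 40000)*(-1/2923) = (10717/318 - 40000)*(-1/2923) = -12709283/318*(-1/2923) = 160877/11766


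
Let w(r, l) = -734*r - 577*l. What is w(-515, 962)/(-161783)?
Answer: 177064/161783 ≈ 1.0945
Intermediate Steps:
w(-515, 962)/(-161783) = (-734*(-515) - 577*962)/(-161783) = (378010 - 555074)*(-1/161783) = -177064*(-1/161783) = 177064/161783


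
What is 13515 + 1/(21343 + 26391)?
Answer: 645125011/47734 ≈ 13515.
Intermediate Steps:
13515 + 1/(21343 + 26391) = 13515 + 1/47734 = 645125011/47734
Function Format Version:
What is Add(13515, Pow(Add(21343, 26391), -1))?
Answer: Rational(645125011, 47734) ≈ 13515.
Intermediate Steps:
Add(13515, Pow(Add(21343, 26391), -1)) = Add(13515, Pow(47734, -1)) = Add(13515, Rational(1, 47734)) = Rational(645125011, 47734)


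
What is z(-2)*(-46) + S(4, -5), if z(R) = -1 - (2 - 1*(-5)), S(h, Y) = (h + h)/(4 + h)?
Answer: 369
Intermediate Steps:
S(h, Y) = 2*h/(4 + h) (S(h, Y) = (2*h)/(4 + h) = 2*h/(4 + h))
z(R) = -8 (z(R) = -1 - (2 + 5) = -1 - 1*7 = -1 - 7 = -8)
z(-2)*(-46) + S(4, -5) = -8*(-46) + 2*4/(4 + 4) = 368 + 2*4/8 = 368 + 2*4*(⅛) = 368 + 1 = 369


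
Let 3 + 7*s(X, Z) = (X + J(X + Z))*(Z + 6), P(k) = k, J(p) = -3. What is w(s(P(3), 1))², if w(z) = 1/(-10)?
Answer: 1/100 ≈ 0.010000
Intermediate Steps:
s(X, Z) = -3/7 + (-3 + X)*(6 + Z)/7 (s(X, Z) = -3/7 + ((X - 3)*(Z + 6))/7 = -3/7 + ((-3 + X)*(6 + Z))/7 = -3/7 + (-3 + X)*(6 + Z)/7)
w(z) = -⅒
w(s(P(3), 1))² = (-⅒)² = 1/100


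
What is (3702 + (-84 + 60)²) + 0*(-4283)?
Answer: 4278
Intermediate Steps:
(3702 + (-84 + 60)²) + 0*(-4283) = (3702 + (-24)²) + 0 = (3702 + 576) + 0 = 4278 + 0 = 4278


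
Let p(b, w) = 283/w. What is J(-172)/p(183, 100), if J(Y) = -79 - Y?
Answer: 9300/283 ≈ 32.862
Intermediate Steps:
J(-172)/p(183, 100) = (-79 - 1*(-172))/((283/100)) = (-79 + 172)/((283*(1/100))) = 93/(283/100) = 93*(100/283) = 9300/283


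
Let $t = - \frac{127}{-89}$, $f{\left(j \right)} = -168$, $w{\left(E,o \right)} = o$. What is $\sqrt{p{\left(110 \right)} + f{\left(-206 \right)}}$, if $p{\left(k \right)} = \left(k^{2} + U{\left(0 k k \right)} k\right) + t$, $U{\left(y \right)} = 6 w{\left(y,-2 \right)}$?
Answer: $\frac{3 \sqrt{9340995}}{89} \approx 103.02$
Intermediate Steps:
$t = \frac{127}{89}$ ($t = \left(-127\right) \left(- \frac{1}{89}\right) = \frac{127}{89} \approx 1.427$)
$U{\left(y \right)} = -12$ ($U{\left(y \right)} = 6 \left(-2\right) = -12$)
$p{\left(k \right)} = \frac{127}{89} + k^{2} - 12 k$ ($p{\left(k \right)} = \left(k^{2} - 12 k\right) + \frac{127}{89} = \frac{127}{89} + k^{2} - 12 k$)
$\sqrt{p{\left(110 \right)} + f{\left(-206 \right)}} = \sqrt{\left(\frac{127}{89} + 110^{2} - 1320\right) - 168} = \sqrt{\left(\frac{127}{89} + 12100 - 1320\right) - 168} = \sqrt{\frac{959547}{89} - 168} = \sqrt{\frac{944595}{89}} = \frac{3 \sqrt{9340995}}{89}$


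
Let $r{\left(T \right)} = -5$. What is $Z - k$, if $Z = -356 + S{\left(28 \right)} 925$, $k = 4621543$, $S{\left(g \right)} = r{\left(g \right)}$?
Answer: $-4626524$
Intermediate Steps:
$S{\left(g \right)} = -5$
$Z = -4981$ ($Z = -356 - 4625 = -4981$)
$Z - k = -4981 - 4621543 = -4626524$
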